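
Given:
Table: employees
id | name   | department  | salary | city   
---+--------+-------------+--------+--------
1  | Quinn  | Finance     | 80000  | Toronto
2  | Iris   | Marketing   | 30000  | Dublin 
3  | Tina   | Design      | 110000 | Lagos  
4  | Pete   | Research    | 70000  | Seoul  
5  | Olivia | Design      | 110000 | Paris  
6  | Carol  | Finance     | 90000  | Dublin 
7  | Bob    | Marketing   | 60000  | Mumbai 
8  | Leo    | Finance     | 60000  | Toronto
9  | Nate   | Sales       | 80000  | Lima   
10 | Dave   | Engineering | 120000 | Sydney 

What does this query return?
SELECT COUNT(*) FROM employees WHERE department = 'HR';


Counting rows where department = 'HR'


0


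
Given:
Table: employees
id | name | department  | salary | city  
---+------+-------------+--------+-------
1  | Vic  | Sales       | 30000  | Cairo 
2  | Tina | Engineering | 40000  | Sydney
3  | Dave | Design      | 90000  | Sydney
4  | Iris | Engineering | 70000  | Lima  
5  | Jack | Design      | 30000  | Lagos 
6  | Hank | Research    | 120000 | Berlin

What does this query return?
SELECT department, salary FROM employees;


Projecting columns: department, salary

6 rows:
Sales, 30000
Engineering, 40000
Design, 90000
Engineering, 70000
Design, 30000
Research, 120000


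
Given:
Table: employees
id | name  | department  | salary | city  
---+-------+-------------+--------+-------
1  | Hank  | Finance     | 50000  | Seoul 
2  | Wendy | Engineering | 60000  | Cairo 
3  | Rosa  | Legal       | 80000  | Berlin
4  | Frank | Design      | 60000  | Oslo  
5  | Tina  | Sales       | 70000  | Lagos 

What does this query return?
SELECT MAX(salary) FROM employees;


Salaries: 50000, 60000, 80000, 60000, 70000
MAX = 80000

80000


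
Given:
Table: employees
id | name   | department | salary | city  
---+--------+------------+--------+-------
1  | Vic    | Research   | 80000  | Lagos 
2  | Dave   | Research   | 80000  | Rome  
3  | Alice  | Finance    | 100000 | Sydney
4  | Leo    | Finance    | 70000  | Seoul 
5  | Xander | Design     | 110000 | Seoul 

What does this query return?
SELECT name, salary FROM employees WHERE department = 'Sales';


Filtering: department = 'Sales'
Matching rows: 0

Empty result set (0 rows)


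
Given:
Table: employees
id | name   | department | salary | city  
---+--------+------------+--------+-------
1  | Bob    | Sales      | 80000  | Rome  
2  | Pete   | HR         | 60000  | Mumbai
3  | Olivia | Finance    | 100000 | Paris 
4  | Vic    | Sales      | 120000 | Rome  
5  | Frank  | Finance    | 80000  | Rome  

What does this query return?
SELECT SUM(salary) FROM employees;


SUM(salary) = 80000 + 60000 + 100000 + 120000 + 80000 = 440000

440000


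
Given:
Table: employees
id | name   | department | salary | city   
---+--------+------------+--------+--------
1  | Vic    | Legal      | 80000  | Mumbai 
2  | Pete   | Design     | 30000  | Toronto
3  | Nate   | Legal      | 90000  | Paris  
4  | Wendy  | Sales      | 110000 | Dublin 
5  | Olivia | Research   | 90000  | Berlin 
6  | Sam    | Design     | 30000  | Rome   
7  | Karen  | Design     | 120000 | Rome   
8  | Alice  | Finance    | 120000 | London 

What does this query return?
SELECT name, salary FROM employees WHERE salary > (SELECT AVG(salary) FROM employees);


Subquery: AVG(salary) = 83750.0
Filtering: salary > 83750.0
  Nate (90000) -> MATCH
  Wendy (110000) -> MATCH
  Olivia (90000) -> MATCH
  Karen (120000) -> MATCH
  Alice (120000) -> MATCH


5 rows:
Nate, 90000
Wendy, 110000
Olivia, 90000
Karen, 120000
Alice, 120000


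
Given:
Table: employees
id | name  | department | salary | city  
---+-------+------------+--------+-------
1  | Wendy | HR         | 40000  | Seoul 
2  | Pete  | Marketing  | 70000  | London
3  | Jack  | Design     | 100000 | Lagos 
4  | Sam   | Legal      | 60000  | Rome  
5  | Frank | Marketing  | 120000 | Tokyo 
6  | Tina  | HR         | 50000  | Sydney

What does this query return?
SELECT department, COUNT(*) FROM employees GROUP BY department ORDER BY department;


Assigning each row to its department group:
  Wendy -> HR
  Pete -> Marketing
  Jack -> Design
  Sam -> Legal
  Frank -> Marketing
  Tina -> HR


4 groups:
Design, 1
HR, 2
Legal, 1
Marketing, 2


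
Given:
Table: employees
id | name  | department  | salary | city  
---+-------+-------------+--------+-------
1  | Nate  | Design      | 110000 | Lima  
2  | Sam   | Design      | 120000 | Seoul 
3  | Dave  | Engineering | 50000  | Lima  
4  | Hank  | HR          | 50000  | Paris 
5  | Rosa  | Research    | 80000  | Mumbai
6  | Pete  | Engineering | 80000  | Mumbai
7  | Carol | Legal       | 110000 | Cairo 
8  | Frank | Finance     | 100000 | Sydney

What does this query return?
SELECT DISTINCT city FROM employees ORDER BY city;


All 'city' values (row order): Lima, Seoul, Lima, Paris, Mumbai, Mumbai, Cairo, Sydney
Removing duplicates leaves 6 unique value(s).

6 values:
Cairo
Lima
Mumbai
Paris
Seoul
Sydney


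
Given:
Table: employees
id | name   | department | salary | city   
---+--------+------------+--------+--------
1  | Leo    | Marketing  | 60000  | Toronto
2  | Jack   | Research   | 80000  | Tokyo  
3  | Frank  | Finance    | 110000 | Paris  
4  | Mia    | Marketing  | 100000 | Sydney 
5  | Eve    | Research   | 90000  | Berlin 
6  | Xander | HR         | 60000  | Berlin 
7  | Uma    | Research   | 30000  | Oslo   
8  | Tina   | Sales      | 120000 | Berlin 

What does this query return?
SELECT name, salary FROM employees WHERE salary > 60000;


Filtering: salary > 60000
Matching: 5 rows

5 rows:
Jack, 80000
Frank, 110000
Mia, 100000
Eve, 90000
Tina, 120000


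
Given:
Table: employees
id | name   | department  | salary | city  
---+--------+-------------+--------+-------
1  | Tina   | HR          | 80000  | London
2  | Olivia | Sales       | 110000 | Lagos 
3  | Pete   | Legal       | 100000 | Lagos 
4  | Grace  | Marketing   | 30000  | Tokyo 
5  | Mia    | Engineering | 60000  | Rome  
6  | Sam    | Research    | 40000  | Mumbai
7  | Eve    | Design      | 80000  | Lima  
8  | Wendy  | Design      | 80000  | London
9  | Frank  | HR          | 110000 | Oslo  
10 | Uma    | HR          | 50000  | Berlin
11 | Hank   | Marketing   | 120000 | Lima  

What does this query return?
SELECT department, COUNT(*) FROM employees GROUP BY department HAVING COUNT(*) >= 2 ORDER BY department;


Groups with count >= 2:
  Design: 2 -> PASS
  HR: 3 -> PASS
  Marketing: 2 -> PASS
  Engineering: 1 -> filtered out
  Legal: 1 -> filtered out
  Research: 1 -> filtered out
  Sales: 1 -> filtered out


3 groups:
Design, 2
HR, 3
Marketing, 2


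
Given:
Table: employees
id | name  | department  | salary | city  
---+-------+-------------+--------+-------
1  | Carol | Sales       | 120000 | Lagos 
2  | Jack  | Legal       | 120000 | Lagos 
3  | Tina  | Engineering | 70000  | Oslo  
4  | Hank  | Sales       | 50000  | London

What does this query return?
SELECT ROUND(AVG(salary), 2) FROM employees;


SUM(salary) = 360000
COUNT = 4
ROUND(AVG, 2) = ROUND(360000 / 4, 2) = 90000.0

90000.0


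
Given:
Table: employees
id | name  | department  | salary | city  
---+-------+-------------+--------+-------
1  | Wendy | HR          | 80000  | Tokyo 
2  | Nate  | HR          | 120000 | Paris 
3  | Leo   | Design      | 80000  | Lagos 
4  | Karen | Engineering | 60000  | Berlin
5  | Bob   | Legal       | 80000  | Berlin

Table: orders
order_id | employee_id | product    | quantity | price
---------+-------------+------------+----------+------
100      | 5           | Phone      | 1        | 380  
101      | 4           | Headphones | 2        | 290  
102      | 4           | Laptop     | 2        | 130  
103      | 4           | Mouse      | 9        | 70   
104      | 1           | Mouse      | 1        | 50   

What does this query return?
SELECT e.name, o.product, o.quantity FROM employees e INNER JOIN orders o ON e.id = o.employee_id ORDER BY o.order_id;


Joining employees.id = orders.employee_id:
  employee Bob (id=5) -> order Phone
  employee Karen (id=4) -> order Headphones
  employee Karen (id=4) -> order Laptop
  employee Karen (id=4) -> order Mouse
  employee Wendy (id=1) -> order Mouse


5 rows:
Bob, Phone, 1
Karen, Headphones, 2
Karen, Laptop, 2
Karen, Mouse, 9
Wendy, Mouse, 1


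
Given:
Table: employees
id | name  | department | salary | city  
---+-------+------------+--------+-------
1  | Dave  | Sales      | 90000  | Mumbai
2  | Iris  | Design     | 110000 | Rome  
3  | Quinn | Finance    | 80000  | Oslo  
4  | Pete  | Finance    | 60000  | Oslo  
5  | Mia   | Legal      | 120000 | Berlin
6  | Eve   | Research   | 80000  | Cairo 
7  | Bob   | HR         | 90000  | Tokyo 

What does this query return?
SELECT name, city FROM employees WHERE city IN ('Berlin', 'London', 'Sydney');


Filtering: city IN ('Berlin', 'London', 'Sydney')
Matching: 1 rows

1 rows:
Mia, Berlin


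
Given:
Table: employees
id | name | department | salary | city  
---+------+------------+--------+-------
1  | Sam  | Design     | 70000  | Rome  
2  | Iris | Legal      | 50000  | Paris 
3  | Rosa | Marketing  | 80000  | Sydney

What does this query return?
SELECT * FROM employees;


SELECT * returns all 3 rows with all columns

3 rows:
1, Sam, Design, 70000, Rome
2, Iris, Legal, 50000, Paris
3, Rosa, Marketing, 80000, Sydney


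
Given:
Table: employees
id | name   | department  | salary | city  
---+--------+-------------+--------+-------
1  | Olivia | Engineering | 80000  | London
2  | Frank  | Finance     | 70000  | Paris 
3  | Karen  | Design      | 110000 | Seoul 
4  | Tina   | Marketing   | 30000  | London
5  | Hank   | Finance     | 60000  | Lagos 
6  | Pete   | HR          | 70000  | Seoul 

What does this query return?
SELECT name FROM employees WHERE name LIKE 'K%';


LIKE 'K%' matches names starting with 'K'
Matching: 1

1 rows:
Karen


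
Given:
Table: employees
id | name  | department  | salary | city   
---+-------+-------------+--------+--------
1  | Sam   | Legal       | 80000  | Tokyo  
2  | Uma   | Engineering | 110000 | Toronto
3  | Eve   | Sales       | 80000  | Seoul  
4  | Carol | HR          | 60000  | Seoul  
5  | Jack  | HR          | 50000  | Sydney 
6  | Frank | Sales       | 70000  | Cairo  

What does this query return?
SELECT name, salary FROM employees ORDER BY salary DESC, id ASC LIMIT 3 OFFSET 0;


Sort by salary DESC (id ASC tiebreak), then skip 0 and take 3
Rows 1 through 3

3 rows:
Uma, 110000
Sam, 80000
Eve, 80000


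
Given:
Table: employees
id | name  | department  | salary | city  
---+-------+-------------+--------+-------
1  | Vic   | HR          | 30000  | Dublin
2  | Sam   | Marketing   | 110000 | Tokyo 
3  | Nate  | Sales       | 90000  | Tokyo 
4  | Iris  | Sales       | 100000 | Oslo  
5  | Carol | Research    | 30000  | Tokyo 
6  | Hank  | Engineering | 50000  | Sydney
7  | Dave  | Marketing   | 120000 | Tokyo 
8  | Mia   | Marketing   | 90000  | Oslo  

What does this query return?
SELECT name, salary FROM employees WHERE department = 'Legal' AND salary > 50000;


Filtering: department = 'Legal' AND salary > 50000
Matching: 0 rows

Empty result set (0 rows)


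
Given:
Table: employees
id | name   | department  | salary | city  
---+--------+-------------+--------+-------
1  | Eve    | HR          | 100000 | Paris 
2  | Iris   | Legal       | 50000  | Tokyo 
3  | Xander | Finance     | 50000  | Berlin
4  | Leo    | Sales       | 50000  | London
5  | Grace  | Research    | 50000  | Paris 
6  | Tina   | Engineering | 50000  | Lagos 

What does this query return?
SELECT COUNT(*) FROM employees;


COUNT(*) counts all rows

6


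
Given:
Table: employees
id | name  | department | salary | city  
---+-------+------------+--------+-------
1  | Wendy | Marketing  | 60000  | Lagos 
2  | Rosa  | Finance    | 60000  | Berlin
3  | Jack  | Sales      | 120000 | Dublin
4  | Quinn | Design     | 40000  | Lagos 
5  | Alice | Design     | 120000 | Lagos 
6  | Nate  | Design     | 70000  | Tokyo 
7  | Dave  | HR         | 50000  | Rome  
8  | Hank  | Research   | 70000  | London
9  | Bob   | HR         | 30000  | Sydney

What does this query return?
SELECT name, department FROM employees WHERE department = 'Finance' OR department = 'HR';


Filtering: department = 'Finance' OR 'HR'
Matching: 3 rows

3 rows:
Rosa, Finance
Dave, HR
Bob, HR


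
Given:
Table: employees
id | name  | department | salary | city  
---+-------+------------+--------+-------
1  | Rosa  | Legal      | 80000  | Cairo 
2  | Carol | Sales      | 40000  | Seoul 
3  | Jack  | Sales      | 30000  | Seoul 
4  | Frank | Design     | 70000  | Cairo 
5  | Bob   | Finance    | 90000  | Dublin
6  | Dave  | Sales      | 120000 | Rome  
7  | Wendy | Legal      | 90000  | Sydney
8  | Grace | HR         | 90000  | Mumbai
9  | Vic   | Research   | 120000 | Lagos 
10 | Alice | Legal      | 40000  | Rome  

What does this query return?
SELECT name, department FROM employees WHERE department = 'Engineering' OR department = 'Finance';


Filtering: department = 'Engineering' OR 'Finance'
Matching: 1 rows

1 rows:
Bob, Finance


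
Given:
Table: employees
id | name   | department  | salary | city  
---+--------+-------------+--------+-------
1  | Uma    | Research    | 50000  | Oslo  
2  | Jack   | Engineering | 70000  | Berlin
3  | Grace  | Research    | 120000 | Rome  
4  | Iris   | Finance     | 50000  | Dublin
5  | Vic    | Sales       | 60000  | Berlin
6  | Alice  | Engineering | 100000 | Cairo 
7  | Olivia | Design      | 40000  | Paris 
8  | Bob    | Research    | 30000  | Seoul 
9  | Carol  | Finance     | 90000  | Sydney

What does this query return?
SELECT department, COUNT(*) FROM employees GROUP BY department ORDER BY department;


Assigning each row to its department group:
  Uma -> Research
  Jack -> Engineering
  Grace -> Research
  Iris -> Finance
  Vic -> Sales
  Alice -> Engineering
  Olivia -> Design
  Bob -> Research
  Carol -> Finance


5 groups:
Design, 1
Engineering, 2
Finance, 2
Research, 3
Sales, 1


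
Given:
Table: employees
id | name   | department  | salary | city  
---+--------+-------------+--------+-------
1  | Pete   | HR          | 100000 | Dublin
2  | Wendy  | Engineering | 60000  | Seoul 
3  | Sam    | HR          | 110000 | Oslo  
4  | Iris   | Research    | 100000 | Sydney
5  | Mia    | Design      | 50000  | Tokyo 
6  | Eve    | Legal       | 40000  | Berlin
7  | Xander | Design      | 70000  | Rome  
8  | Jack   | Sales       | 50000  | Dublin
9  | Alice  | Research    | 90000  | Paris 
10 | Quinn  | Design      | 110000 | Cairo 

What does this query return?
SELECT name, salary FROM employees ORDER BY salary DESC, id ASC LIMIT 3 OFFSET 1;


Sort by salary DESC (id ASC tiebreak), then skip 1 and take 3
Rows 2 through 4

3 rows:
Quinn, 110000
Pete, 100000
Iris, 100000


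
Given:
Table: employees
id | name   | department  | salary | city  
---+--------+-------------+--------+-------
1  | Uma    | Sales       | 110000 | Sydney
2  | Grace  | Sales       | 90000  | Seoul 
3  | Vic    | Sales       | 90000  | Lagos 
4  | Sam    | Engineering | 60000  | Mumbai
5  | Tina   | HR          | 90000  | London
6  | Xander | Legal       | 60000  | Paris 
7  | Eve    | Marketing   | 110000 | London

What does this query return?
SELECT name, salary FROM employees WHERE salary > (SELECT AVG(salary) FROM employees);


Subquery: AVG(salary) = 87142.86
Filtering: salary > 87142.86
  Uma (110000) -> MATCH
  Grace (90000) -> MATCH
  Vic (90000) -> MATCH
  Tina (90000) -> MATCH
  Eve (110000) -> MATCH


5 rows:
Uma, 110000
Grace, 90000
Vic, 90000
Tina, 90000
Eve, 110000


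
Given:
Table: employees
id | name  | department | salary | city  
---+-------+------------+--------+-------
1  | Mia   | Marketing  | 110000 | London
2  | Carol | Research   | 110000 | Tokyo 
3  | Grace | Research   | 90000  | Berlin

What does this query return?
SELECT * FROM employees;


SELECT * returns all 3 rows with all columns

3 rows:
1, Mia, Marketing, 110000, London
2, Carol, Research, 110000, Tokyo
3, Grace, Research, 90000, Berlin


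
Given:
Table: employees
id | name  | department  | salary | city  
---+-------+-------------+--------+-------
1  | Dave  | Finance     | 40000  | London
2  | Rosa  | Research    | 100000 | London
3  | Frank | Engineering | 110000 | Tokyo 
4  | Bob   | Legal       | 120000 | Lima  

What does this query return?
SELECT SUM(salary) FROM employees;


SUM(salary) = 40000 + 100000 + 110000 + 120000 = 370000

370000


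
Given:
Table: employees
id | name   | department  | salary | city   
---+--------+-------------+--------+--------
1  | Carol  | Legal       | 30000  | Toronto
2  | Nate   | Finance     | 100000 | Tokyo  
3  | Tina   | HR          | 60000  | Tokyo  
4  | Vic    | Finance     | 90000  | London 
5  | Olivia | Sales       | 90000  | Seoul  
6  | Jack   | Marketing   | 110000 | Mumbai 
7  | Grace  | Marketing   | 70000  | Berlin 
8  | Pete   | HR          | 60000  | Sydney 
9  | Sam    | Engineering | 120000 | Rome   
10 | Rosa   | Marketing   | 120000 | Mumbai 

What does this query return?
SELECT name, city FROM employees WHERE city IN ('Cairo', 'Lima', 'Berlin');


Filtering: city IN ('Cairo', 'Lima', 'Berlin')
Matching: 1 rows

1 rows:
Grace, Berlin


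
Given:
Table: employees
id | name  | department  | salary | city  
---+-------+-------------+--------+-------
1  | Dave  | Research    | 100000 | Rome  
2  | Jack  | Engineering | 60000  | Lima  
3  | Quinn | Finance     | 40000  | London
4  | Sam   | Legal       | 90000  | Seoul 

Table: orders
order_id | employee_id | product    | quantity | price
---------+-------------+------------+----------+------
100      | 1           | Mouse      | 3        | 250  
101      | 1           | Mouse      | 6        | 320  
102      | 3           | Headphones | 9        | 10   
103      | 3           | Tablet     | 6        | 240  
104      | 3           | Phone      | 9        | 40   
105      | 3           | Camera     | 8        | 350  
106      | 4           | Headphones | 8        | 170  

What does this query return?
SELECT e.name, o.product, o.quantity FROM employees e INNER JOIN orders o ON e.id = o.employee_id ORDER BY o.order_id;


Joining employees.id = orders.employee_id:
  employee Dave (id=1) -> order Mouse
  employee Dave (id=1) -> order Mouse
  employee Quinn (id=3) -> order Headphones
  employee Quinn (id=3) -> order Tablet
  employee Quinn (id=3) -> order Phone
  employee Quinn (id=3) -> order Camera
  employee Sam (id=4) -> order Headphones


7 rows:
Dave, Mouse, 3
Dave, Mouse, 6
Quinn, Headphones, 9
Quinn, Tablet, 6
Quinn, Phone, 9
Quinn, Camera, 8
Sam, Headphones, 8


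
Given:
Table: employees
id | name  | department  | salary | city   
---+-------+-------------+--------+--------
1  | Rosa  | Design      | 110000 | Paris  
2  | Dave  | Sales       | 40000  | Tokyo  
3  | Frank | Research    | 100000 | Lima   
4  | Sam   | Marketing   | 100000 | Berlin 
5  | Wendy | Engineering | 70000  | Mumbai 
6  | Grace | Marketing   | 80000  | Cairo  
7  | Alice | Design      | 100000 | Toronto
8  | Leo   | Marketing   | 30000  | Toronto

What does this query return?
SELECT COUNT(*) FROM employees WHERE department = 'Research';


Counting rows where department = 'Research'
  Frank -> MATCH


1


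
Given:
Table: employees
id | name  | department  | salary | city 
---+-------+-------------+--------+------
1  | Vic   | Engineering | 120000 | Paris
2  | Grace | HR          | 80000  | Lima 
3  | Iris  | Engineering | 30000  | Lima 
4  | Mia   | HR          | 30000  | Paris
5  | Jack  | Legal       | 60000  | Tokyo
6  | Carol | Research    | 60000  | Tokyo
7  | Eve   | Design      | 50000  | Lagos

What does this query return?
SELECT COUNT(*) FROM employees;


COUNT(*) counts all rows

7


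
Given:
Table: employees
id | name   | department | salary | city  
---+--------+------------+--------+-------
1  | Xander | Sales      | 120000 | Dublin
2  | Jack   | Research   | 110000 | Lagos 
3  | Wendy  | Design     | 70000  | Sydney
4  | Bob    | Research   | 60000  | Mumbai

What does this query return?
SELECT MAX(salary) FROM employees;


Salaries: 120000, 110000, 70000, 60000
MAX = 120000

120000


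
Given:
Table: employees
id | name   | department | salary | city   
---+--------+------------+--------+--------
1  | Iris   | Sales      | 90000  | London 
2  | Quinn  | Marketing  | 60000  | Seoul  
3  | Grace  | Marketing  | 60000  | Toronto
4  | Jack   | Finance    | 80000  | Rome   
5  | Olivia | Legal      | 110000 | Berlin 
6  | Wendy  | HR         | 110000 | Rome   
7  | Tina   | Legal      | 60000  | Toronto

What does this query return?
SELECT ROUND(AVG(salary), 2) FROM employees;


SUM(salary) = 570000
COUNT = 7
ROUND(AVG, 2) = ROUND(570000 / 7, 2) = 81428.57

81428.57


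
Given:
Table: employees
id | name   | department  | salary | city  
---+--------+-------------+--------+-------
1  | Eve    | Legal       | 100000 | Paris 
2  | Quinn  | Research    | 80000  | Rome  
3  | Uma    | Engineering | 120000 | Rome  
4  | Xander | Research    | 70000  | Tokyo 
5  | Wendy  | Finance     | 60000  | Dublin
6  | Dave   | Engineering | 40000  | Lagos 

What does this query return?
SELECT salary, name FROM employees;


Projecting columns: salary, name

6 rows:
100000, Eve
80000, Quinn
120000, Uma
70000, Xander
60000, Wendy
40000, Dave


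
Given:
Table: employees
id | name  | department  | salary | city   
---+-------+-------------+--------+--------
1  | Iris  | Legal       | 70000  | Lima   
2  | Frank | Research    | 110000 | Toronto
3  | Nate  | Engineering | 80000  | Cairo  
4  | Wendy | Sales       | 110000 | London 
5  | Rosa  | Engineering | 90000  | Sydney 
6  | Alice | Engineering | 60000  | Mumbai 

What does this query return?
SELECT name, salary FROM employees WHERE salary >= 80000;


Filtering: salary >= 80000
Matching: 4 rows

4 rows:
Frank, 110000
Nate, 80000
Wendy, 110000
Rosa, 90000


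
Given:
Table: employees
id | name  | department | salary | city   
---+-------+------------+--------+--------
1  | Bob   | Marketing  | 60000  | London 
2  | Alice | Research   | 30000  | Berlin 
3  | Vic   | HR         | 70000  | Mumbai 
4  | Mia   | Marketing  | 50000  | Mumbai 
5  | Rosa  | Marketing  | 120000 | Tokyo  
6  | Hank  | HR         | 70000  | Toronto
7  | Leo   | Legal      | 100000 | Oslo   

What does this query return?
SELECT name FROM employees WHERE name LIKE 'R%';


LIKE 'R%' matches names starting with 'R'
Matching: 1

1 rows:
Rosa


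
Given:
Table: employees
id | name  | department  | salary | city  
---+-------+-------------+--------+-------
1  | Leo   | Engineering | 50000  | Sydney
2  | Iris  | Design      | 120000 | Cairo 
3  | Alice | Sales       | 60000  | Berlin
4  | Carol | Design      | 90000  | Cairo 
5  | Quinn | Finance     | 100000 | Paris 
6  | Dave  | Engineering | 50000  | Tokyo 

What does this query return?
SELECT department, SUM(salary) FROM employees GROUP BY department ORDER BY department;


Summing salary within each department:
  Design: 120000 + 90000 = 210000
  Engineering: 50000 + 50000 = 100000
  Finance: 100000 = 100000
  Sales: 60000 = 60000


4 groups:
Design, 210000
Engineering, 100000
Finance, 100000
Sales, 60000


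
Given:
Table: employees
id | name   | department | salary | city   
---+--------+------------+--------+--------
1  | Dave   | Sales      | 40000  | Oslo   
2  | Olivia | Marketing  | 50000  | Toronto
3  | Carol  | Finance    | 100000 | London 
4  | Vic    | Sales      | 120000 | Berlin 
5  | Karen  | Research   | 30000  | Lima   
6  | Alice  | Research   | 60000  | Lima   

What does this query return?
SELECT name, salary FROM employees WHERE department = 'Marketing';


Filtering: department = 'Marketing'
Matching rows: 1

1 rows:
Olivia, 50000


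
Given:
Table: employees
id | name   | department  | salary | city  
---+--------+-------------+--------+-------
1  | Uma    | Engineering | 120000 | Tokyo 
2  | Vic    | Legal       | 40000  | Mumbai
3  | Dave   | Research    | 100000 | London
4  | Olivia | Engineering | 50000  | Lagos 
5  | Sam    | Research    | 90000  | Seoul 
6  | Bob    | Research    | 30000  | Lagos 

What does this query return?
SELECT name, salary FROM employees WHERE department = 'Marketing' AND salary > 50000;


Filtering: department = 'Marketing' AND salary > 50000
Matching: 0 rows

Empty result set (0 rows)


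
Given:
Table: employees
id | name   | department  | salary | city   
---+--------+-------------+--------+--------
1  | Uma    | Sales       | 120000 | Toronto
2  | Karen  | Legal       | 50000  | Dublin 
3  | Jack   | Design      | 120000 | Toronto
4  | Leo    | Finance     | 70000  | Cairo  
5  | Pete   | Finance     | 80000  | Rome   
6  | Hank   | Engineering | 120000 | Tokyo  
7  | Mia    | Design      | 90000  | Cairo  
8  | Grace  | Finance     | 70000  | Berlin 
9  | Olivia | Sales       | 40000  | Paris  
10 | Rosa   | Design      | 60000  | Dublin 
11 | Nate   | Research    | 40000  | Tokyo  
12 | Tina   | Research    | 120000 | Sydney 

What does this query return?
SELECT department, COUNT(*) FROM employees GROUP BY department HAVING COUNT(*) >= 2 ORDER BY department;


Groups with count >= 2:
  Design: 3 -> PASS
  Finance: 3 -> PASS
  Research: 2 -> PASS
  Sales: 2 -> PASS
  Engineering: 1 -> filtered out
  Legal: 1 -> filtered out


4 groups:
Design, 3
Finance, 3
Research, 2
Sales, 2


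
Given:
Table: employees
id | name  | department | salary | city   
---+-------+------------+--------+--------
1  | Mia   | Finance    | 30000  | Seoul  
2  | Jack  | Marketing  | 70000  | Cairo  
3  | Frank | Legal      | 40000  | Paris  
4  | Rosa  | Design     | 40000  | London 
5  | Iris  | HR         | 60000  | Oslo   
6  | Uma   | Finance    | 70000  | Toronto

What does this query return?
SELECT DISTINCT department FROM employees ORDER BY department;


All 'department' values (row order): Finance, Marketing, Legal, Design, HR, Finance
Removing duplicates leaves 5 unique value(s).

5 values:
Design
Finance
HR
Legal
Marketing


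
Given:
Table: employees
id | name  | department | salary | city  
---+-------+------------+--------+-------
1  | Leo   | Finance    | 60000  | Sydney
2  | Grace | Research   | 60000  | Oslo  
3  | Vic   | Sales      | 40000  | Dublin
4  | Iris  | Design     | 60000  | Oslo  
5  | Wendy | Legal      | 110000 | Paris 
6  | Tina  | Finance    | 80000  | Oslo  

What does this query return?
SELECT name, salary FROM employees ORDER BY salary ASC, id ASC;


Sorting by salary ASC, then id ASC for ties

6 rows:
Vic, 40000
Leo, 60000
Grace, 60000
Iris, 60000
Tina, 80000
Wendy, 110000


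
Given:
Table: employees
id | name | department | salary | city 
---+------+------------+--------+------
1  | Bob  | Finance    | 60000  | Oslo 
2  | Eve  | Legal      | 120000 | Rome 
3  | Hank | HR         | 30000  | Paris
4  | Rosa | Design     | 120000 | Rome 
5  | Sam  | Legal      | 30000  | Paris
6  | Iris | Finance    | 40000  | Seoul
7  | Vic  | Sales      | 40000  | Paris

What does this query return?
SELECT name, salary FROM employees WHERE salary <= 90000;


Filtering: salary <= 90000
Matching: 5 rows

5 rows:
Bob, 60000
Hank, 30000
Sam, 30000
Iris, 40000
Vic, 40000


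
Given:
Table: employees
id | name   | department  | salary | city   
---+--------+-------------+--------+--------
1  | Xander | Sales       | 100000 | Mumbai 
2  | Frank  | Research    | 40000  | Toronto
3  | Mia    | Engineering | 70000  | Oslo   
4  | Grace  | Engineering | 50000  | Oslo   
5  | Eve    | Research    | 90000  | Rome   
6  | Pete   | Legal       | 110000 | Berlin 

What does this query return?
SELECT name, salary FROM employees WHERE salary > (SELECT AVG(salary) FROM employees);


Subquery: AVG(salary) = 76666.67
Filtering: salary > 76666.67
  Xander (100000) -> MATCH
  Eve (90000) -> MATCH
  Pete (110000) -> MATCH


3 rows:
Xander, 100000
Eve, 90000
Pete, 110000


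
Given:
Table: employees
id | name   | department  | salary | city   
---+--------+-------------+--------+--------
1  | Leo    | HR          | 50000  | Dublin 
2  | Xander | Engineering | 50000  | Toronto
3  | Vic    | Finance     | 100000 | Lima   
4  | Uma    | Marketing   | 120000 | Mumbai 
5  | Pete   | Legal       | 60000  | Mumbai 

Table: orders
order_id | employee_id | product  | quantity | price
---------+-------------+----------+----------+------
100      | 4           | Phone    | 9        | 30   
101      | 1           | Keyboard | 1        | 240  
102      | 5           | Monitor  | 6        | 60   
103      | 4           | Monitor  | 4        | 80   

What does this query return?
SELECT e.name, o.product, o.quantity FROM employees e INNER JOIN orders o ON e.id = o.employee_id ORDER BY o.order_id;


Joining employees.id = orders.employee_id:
  employee Uma (id=4) -> order Phone
  employee Leo (id=1) -> order Keyboard
  employee Pete (id=5) -> order Monitor
  employee Uma (id=4) -> order Monitor


4 rows:
Uma, Phone, 9
Leo, Keyboard, 1
Pete, Monitor, 6
Uma, Monitor, 4


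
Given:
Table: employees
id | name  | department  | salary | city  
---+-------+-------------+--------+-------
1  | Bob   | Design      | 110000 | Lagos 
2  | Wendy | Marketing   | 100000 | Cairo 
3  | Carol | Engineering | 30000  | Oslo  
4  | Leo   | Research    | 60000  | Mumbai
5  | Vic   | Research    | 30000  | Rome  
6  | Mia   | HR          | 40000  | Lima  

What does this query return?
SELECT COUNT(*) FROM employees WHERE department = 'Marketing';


Counting rows where department = 'Marketing'
  Wendy -> MATCH


1


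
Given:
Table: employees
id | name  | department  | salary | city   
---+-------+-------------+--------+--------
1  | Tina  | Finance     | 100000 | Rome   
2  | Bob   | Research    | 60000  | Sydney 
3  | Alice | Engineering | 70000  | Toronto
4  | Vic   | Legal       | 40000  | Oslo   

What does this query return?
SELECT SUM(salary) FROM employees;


SUM(salary) = 100000 + 60000 + 70000 + 40000 = 270000

270000


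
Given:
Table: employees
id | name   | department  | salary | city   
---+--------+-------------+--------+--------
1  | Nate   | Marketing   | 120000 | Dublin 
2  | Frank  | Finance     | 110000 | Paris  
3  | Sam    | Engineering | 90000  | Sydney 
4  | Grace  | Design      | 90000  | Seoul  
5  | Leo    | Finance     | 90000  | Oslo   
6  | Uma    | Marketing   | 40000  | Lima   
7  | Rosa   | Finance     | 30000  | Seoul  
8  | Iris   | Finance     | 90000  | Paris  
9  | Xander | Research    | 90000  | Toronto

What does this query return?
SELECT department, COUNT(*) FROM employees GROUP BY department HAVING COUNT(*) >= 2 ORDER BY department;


Groups with count >= 2:
  Finance: 4 -> PASS
  Marketing: 2 -> PASS
  Design: 1 -> filtered out
  Engineering: 1 -> filtered out
  Research: 1 -> filtered out


2 groups:
Finance, 4
Marketing, 2


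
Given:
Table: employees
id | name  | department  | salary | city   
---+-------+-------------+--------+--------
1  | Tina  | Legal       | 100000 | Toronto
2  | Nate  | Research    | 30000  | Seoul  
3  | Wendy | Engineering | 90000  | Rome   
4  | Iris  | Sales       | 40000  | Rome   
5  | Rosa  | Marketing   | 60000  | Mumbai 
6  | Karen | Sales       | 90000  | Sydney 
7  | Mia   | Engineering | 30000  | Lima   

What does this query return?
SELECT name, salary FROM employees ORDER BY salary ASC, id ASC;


Sorting by salary ASC, then id ASC for ties

7 rows:
Nate, 30000
Mia, 30000
Iris, 40000
Rosa, 60000
Wendy, 90000
Karen, 90000
Tina, 100000


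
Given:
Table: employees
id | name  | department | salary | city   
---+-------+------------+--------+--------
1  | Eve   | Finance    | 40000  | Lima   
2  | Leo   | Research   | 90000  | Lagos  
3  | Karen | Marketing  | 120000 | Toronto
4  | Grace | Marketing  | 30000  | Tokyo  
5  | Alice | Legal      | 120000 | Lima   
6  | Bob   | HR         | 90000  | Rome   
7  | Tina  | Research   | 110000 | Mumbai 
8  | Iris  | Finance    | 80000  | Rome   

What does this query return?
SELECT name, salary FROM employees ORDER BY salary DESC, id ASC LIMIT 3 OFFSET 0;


Sort by salary DESC (id ASC tiebreak), then skip 0 and take 3
Rows 1 through 3

3 rows:
Karen, 120000
Alice, 120000
Tina, 110000


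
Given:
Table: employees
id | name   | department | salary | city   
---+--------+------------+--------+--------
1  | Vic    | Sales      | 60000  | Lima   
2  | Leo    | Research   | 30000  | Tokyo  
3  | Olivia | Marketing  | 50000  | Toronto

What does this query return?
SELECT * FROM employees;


SELECT * returns all 3 rows with all columns

3 rows:
1, Vic, Sales, 60000, Lima
2, Leo, Research, 30000, Tokyo
3, Olivia, Marketing, 50000, Toronto


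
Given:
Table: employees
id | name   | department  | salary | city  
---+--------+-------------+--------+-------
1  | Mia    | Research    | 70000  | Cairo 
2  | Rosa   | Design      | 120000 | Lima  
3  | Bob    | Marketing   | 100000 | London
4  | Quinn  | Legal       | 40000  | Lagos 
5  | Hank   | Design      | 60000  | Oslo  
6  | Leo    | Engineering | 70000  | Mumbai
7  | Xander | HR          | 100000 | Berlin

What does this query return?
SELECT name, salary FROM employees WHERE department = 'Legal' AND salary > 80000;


Filtering: department = 'Legal' AND salary > 80000
Matching: 0 rows

Empty result set (0 rows)


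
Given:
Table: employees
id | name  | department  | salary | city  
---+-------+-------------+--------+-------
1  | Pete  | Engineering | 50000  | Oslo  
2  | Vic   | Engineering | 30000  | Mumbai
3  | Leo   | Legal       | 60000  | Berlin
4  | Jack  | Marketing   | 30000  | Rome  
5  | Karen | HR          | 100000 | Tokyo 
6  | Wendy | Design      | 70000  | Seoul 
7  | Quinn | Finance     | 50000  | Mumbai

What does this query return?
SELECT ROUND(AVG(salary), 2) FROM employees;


SUM(salary) = 390000
COUNT = 7
ROUND(AVG, 2) = ROUND(390000 / 7, 2) = 55714.29

55714.29


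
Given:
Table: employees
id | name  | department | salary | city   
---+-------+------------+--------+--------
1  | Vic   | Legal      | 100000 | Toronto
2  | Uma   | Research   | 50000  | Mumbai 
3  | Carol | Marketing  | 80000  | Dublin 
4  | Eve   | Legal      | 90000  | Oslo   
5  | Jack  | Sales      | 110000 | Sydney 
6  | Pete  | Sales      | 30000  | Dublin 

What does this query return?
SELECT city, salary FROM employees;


Projecting columns: city, salary

6 rows:
Toronto, 100000
Mumbai, 50000
Dublin, 80000
Oslo, 90000
Sydney, 110000
Dublin, 30000


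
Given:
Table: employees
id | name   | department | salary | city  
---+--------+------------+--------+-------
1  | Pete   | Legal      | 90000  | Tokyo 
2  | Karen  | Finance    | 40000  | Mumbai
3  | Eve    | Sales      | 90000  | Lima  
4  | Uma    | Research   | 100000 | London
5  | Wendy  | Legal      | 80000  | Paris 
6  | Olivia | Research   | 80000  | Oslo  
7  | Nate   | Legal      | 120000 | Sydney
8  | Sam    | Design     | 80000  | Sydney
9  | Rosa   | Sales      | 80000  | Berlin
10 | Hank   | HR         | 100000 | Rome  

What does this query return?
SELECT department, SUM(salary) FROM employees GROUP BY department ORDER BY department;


Summing salary within each department:
  Design: 80000 = 80000
  Finance: 40000 = 40000
  HR: 100000 = 100000
  Legal: 90000 + 80000 + 120000 = 290000
  Research: 100000 + 80000 = 180000
  Sales: 90000 + 80000 = 170000


6 groups:
Design, 80000
Finance, 40000
HR, 100000
Legal, 290000
Research, 180000
Sales, 170000


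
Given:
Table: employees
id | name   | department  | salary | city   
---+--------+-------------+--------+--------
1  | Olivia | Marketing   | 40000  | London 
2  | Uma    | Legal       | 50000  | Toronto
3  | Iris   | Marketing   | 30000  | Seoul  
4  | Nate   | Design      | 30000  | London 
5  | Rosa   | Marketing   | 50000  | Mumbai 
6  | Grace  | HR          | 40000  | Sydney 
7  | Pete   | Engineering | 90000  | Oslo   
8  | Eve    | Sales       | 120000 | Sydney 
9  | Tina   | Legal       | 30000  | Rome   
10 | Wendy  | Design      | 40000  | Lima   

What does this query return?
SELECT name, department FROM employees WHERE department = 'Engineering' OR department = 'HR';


Filtering: department = 'Engineering' OR 'HR'
Matching: 2 rows

2 rows:
Grace, HR
Pete, Engineering


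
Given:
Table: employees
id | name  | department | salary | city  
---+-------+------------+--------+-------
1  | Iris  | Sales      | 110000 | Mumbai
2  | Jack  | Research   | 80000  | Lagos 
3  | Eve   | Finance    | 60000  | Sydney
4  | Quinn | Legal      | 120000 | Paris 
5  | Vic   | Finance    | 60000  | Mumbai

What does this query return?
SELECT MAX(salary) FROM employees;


Salaries: 110000, 80000, 60000, 120000, 60000
MAX = 120000

120000


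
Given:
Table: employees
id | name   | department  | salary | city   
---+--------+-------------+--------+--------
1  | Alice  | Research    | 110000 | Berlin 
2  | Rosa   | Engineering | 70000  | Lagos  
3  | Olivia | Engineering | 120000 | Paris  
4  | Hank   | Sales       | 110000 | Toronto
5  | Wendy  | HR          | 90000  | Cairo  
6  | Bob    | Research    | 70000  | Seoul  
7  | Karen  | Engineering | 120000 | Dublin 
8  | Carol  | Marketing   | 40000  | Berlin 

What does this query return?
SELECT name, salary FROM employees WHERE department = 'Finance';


Filtering: department = 'Finance'
Matching rows: 0

Empty result set (0 rows)


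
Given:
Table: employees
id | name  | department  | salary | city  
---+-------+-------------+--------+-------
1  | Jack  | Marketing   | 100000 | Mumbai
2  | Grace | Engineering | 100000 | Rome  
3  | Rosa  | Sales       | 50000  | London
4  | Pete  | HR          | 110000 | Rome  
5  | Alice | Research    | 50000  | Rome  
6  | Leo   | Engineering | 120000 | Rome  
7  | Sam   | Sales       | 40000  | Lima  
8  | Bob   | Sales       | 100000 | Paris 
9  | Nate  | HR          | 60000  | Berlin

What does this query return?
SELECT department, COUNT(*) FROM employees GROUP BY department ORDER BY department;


Assigning each row to its department group:
  Jack -> Marketing
  Grace -> Engineering
  Rosa -> Sales
  Pete -> HR
  Alice -> Research
  Leo -> Engineering
  Sam -> Sales
  Bob -> Sales
  Nate -> HR


5 groups:
Engineering, 2
HR, 2
Marketing, 1
Research, 1
Sales, 3


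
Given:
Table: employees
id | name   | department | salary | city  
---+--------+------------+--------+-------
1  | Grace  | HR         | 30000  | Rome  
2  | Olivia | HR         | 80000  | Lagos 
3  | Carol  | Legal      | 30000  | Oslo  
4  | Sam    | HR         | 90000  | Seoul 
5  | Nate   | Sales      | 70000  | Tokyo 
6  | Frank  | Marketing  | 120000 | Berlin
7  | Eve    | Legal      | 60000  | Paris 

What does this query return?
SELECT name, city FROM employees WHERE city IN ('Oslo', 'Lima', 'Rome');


Filtering: city IN ('Oslo', 'Lima', 'Rome')
Matching: 2 rows

2 rows:
Grace, Rome
Carol, Oslo


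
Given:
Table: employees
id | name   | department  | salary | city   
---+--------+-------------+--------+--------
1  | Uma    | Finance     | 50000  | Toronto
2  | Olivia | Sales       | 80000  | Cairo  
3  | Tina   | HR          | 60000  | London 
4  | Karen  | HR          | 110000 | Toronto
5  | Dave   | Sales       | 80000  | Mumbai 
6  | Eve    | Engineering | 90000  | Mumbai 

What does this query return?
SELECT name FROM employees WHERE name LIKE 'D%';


LIKE 'D%' matches names starting with 'D'
Matching: 1

1 rows:
Dave


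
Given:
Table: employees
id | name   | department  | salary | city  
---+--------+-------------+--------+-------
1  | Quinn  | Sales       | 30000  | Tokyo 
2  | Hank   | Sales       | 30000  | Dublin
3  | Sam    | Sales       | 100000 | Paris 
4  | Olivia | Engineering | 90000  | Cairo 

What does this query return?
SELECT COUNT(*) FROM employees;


COUNT(*) counts all rows

4


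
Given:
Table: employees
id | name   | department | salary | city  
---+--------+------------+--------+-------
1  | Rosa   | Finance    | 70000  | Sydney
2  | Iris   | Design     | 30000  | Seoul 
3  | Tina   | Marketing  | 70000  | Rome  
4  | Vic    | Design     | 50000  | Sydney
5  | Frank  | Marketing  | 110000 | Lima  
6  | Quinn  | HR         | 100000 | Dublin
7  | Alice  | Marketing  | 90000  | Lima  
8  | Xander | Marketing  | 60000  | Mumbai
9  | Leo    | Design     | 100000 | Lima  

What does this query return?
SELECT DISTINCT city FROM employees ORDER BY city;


All 'city' values (row order): Sydney, Seoul, Rome, Sydney, Lima, Dublin, Lima, Mumbai, Lima
Removing duplicates leaves 6 unique value(s).

6 values:
Dublin
Lima
Mumbai
Rome
Seoul
Sydney
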